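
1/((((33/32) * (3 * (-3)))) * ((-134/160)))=2560/19899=0.13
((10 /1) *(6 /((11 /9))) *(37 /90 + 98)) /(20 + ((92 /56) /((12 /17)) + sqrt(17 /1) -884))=-1292405362416 /230507940443 -1499879808 *sqrt(17) /230507940443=-5.63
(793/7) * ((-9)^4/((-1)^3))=-5202873/7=-743267.57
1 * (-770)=-770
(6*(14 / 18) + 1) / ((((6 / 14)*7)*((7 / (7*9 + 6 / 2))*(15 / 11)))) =4114 / 315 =13.06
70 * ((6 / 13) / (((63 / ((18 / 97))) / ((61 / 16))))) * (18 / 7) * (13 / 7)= 8235 / 4753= 1.73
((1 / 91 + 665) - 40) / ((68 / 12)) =170628 / 1547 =110.30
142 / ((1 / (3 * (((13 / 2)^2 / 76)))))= 35997 / 152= 236.82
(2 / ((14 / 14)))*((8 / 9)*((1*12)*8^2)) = 4096 / 3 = 1365.33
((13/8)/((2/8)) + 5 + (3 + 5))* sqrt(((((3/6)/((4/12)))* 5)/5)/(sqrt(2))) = 39* 2^(1/4)* sqrt(3)/4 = 20.08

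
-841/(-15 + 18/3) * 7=5887/9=654.11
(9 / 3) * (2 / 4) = 3 / 2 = 1.50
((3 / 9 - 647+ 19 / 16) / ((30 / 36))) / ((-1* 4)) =30983 / 160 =193.64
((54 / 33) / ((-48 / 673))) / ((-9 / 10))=3365 / 132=25.49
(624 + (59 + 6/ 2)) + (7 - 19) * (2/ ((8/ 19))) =629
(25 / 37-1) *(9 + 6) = -180 / 37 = -4.86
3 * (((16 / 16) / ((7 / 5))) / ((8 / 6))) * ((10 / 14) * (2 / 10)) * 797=35865 / 196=182.98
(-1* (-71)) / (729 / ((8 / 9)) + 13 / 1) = 568 / 6665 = 0.09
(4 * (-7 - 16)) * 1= -92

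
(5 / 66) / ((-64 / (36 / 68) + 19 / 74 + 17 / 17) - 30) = -111 / 219241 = -0.00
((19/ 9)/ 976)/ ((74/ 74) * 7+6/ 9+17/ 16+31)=19/ 348981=0.00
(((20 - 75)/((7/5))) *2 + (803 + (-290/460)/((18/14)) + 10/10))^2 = 4413658958641/8398404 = 525535.44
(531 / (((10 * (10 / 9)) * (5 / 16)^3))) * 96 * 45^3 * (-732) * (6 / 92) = -376043502108672 / 575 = -653988699319.43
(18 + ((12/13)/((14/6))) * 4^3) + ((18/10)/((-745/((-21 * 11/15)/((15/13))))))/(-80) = 29367626727/677950000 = 43.32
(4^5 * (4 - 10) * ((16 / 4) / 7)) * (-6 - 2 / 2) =24576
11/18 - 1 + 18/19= 191/342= 0.56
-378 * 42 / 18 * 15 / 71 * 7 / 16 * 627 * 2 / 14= -4147605 / 568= -7302.12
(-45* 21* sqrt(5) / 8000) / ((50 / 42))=-3969* sqrt(5) / 40000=-0.22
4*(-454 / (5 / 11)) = -19976 / 5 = -3995.20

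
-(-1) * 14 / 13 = 14 / 13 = 1.08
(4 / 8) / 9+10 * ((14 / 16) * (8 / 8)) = 317 / 36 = 8.81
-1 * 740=-740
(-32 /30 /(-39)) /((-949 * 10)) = -8 /2775825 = -0.00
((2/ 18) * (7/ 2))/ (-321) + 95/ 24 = 91457/ 23112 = 3.96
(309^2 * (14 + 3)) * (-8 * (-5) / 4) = 16231770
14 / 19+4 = 90 / 19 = 4.74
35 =35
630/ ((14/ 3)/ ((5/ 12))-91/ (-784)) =352800/ 6337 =55.67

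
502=502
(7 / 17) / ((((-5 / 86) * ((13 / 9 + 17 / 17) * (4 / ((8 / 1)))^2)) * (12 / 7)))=-6321 / 935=-6.76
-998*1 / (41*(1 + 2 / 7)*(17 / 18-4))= 13972 / 2255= 6.20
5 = 5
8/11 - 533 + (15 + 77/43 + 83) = -204564/473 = -432.48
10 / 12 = 5 / 6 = 0.83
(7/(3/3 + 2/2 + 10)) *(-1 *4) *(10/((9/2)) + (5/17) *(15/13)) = -35665/5967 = -5.98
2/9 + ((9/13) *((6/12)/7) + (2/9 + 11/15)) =1.23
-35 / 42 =-5 / 6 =-0.83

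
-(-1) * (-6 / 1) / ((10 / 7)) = -21 / 5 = -4.20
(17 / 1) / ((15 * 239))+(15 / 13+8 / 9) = 2.05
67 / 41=1.63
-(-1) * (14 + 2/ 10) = 71/ 5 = 14.20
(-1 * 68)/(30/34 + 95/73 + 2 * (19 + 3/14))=-590716/352799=-1.67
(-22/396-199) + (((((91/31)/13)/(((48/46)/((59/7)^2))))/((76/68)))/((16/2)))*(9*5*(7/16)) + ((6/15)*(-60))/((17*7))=-106846330897/645958656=-165.41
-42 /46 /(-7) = 3 /23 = 0.13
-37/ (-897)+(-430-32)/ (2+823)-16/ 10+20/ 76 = -790622/ 426075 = -1.86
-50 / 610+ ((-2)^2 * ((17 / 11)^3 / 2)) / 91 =-0.00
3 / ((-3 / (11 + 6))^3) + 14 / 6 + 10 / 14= -34199 / 63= -542.84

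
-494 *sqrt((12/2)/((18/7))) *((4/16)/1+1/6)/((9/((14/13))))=-665 *sqrt(21)/81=-37.62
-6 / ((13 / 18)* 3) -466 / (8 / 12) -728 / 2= -13855 / 13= -1065.77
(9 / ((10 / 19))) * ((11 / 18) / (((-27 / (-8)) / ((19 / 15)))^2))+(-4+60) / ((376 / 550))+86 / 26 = 43442318299 / 501096375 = 86.69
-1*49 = -49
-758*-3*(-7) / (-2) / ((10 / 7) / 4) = 111426 / 5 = 22285.20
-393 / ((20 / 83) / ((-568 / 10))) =92637.96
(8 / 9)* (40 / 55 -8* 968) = -75712 / 11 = -6882.91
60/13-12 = -96/13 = -7.38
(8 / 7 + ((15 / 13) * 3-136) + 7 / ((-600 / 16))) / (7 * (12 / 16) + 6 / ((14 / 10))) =-3592196 / 260325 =-13.80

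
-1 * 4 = -4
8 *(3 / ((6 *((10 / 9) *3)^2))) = 9 / 25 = 0.36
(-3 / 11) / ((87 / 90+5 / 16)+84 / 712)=-64080 / 328273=-0.20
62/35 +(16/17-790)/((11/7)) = -3274836/6545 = -500.36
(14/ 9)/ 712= 7/ 3204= 0.00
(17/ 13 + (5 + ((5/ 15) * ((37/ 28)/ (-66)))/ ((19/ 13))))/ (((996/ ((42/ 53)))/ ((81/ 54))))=8631299/ 1147399968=0.01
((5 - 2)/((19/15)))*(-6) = -270/19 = -14.21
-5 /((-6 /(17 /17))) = 5 /6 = 0.83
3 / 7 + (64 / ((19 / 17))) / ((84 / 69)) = 6313 / 133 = 47.47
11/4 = 2.75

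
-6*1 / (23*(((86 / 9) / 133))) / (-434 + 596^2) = -3591 / 350879398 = -0.00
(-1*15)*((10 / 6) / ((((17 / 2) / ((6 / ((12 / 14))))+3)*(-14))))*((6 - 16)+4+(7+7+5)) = 325 / 59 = 5.51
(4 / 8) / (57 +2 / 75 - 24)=75 / 4954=0.02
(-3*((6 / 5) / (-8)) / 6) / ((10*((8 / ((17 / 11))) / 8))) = 51 / 4400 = 0.01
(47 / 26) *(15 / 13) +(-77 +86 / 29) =-705241 / 9802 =-71.95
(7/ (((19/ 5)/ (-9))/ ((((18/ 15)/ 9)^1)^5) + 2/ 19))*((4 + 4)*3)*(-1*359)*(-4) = -146678784/ 6091811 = -24.08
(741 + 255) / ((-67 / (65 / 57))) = -16.95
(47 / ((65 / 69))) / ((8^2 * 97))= 3243 / 403520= 0.01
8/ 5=1.60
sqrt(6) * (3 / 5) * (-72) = -216 * sqrt(6) / 5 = -105.82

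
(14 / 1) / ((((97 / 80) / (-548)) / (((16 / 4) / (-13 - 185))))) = 1227520 / 9603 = 127.83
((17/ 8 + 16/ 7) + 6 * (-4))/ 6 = -1097/ 336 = -3.26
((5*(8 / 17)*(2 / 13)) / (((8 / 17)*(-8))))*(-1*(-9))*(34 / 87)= -255 / 754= -0.34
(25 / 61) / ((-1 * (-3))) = 25 / 183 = 0.14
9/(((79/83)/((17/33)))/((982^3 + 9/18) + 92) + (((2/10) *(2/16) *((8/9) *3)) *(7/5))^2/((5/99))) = 52.18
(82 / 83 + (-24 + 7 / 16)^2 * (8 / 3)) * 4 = 11804579 / 1992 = 5925.99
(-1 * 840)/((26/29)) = -12180/13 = -936.92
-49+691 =642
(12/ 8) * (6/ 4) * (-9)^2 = 182.25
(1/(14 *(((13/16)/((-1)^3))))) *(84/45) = -32/195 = -0.16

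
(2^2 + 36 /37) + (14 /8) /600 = 441859 /88800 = 4.98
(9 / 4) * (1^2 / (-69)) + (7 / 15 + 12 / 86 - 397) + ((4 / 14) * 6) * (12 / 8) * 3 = -161463241 / 415380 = -388.71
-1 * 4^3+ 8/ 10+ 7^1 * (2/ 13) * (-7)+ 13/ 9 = -40537/ 585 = -69.29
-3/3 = -1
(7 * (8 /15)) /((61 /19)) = 1064 /915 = 1.16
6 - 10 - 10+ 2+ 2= -10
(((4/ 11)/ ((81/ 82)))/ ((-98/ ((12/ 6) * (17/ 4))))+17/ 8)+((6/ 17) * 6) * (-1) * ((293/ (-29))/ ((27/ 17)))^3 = 125864627489357/ 229996659816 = 547.25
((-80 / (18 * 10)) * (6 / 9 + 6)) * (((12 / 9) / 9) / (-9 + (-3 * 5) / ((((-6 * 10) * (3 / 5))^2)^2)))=245760 / 5038853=0.05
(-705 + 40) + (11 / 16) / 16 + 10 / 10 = -169973 / 256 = -663.96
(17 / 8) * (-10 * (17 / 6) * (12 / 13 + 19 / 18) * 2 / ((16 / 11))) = -7359385 / 44928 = -163.80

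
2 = 2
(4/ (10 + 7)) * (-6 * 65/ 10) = -156/ 17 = -9.18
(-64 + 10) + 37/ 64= -3419/ 64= -53.42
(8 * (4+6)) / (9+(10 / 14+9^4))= 112 / 9199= 0.01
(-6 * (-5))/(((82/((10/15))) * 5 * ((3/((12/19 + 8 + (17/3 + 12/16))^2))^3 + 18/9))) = 1631264211816743584081/66881910439196717256185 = 0.02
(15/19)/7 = 15/133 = 0.11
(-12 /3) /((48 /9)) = -3 /4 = -0.75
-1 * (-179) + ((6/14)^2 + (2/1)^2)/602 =5280347/29498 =179.01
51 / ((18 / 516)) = 1462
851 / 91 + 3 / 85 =72608 / 7735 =9.39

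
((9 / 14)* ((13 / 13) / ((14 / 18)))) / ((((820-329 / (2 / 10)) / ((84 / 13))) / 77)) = -162 / 325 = -0.50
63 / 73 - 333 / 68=-20025 / 4964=-4.03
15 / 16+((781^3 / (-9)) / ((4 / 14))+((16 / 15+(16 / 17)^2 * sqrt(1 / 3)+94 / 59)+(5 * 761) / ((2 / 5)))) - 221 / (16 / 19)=-983674615231 / 5310+256 * sqrt(3) / 867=-185249456.22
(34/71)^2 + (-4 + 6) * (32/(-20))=-74876/25205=-2.97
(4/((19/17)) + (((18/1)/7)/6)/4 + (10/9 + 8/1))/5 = 61273/23940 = 2.56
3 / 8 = 0.38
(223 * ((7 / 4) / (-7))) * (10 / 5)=-223 / 2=-111.50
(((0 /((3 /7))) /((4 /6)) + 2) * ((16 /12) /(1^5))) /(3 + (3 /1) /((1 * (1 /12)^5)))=8 /2239497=0.00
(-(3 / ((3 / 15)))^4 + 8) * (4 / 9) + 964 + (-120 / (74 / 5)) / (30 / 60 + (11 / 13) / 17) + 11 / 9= -64573273 / 2997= -21545.97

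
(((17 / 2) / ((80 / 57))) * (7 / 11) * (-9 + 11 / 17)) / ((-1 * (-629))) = -28329 / 553520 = -0.05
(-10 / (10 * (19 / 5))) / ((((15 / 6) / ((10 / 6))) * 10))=-1 / 57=-0.02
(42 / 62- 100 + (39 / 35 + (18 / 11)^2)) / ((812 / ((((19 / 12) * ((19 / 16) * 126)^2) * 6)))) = -25021.79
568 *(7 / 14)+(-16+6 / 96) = 4289 / 16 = 268.06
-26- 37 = -63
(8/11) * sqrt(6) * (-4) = -32 * sqrt(6)/11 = -7.13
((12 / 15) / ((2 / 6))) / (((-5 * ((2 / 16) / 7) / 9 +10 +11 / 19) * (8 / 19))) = 272916 / 506045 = 0.54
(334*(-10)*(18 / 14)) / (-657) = 3340 / 511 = 6.54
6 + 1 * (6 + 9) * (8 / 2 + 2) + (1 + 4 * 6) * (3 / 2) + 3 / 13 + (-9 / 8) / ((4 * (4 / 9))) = 221475 / 1664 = 133.10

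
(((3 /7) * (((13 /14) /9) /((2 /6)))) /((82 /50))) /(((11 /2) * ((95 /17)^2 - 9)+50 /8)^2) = 217154600 /44334599562281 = 0.00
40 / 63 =0.63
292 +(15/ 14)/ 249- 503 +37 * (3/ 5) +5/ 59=-64688227/ 342790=-188.71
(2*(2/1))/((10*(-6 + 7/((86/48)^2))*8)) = -1849/141240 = -0.01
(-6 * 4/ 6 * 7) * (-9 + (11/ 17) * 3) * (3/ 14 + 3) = 10800/ 17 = 635.29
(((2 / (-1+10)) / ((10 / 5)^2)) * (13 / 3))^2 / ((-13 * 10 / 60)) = -13 / 486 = -0.03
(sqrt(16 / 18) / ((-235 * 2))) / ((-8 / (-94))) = -sqrt(2) / 60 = -0.02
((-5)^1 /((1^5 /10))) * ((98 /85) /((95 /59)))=-11564 /323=-35.80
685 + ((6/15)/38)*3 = 65078/95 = 685.03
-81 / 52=-1.56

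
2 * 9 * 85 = 1530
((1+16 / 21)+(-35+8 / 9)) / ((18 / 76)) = -77444 / 567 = -136.59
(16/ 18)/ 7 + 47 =47.13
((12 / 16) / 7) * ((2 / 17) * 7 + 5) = 297 / 476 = 0.62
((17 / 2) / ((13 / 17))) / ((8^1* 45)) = 289 / 9360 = 0.03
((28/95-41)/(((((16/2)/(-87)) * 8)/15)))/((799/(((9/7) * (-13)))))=-118086579/6801088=-17.36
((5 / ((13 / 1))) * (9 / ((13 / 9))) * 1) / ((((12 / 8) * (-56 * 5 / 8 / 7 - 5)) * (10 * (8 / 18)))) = -243 / 6760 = -0.04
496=496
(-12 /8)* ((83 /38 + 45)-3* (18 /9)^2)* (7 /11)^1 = -33.58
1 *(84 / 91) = 12 / 13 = 0.92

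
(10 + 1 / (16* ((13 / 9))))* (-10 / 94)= -10445 / 9776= -1.07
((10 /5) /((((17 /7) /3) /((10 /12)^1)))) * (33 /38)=1155 /646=1.79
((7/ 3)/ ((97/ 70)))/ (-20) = -49/ 582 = -0.08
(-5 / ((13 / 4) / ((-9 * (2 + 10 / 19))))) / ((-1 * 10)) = -864 / 247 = -3.50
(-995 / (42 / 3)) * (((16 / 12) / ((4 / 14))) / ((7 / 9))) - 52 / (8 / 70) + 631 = -1753 / 7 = -250.43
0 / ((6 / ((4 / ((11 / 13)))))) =0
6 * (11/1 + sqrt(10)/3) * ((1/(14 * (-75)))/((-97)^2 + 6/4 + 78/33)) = -242/36239525 - 22 * sqrt(10)/108718575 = -0.00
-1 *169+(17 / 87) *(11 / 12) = -176249 / 1044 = -168.82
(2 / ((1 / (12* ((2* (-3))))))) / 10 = -72 / 5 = -14.40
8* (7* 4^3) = 3584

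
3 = 3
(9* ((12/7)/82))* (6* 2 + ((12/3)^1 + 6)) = 1188/287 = 4.14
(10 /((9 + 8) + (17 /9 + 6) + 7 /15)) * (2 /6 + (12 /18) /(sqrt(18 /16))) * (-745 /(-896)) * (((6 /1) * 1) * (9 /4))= 1508625 /1022336 + 502875 * sqrt(2) /255584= 4.26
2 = 2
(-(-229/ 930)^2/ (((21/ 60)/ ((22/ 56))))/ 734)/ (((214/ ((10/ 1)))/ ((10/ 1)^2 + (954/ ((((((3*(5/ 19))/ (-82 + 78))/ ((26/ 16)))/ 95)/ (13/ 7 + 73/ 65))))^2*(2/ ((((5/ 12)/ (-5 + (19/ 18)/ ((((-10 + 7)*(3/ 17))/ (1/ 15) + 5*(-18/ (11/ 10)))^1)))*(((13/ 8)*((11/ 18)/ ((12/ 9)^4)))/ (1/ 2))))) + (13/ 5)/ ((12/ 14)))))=820231947.87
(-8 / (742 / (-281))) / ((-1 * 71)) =-1124 / 26341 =-0.04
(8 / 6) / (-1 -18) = -4 / 57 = -0.07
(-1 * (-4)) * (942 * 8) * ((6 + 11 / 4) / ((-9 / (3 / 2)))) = -43960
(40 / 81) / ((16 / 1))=5 / 162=0.03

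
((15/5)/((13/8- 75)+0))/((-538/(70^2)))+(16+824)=132697320/157903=840.37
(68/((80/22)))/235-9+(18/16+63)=518923/9400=55.20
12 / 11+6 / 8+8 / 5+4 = 1637 / 220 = 7.44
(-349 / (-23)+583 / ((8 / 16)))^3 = 20050492666463 / 12167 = 1647940549.56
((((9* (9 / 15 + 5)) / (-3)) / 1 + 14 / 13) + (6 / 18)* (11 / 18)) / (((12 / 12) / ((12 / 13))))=-108946 / 7605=-14.33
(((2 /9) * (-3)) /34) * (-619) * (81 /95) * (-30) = -100278 /323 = -310.46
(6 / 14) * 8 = 24 / 7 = 3.43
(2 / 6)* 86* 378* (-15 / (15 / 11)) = -119196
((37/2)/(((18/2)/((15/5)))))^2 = 1369/36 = 38.03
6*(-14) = -84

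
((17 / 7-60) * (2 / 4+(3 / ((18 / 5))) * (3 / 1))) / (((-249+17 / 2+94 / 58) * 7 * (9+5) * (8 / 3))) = 0.00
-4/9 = -0.44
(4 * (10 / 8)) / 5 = 1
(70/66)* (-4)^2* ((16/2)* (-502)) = -2248960/33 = -68150.30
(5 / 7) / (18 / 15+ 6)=25 / 252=0.10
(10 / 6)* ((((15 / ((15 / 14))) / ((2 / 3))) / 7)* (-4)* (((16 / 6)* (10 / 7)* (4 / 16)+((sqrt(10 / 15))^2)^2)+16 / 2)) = -11840 / 63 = -187.94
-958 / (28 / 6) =-1437 / 7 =-205.29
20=20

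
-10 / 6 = -5 / 3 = -1.67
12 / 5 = 2.40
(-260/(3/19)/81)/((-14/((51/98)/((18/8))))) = 83980/250047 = 0.34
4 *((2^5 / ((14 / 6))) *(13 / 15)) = 1664 / 35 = 47.54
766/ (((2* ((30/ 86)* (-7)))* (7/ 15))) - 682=-49887/ 49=-1018.10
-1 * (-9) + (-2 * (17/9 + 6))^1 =-61/9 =-6.78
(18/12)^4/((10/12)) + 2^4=883/40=22.08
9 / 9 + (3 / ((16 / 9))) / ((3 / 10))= 6.62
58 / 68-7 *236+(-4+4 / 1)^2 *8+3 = -56037 / 34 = -1648.15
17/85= 1/5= 0.20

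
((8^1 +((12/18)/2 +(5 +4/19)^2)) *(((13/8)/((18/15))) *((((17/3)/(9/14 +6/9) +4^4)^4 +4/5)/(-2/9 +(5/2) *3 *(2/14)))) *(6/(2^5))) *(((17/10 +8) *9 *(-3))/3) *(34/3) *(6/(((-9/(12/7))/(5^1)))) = 19474384892462347587686739/70692238375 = 275481231605043.91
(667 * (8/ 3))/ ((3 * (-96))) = -667/ 108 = -6.18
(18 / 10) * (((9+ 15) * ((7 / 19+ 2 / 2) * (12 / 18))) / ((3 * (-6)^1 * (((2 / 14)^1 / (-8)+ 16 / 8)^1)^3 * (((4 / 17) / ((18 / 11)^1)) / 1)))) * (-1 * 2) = 620978176 / 158797155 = 3.91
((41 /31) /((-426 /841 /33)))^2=143861662681 /19377604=7424.12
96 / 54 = 16 / 9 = 1.78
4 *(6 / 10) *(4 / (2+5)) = 48 / 35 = 1.37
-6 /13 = -0.46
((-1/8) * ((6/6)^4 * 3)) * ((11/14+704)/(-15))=9867/560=17.62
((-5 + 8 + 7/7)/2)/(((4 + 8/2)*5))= 1/20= 0.05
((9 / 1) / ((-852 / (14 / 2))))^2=441 / 80656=0.01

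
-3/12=-1/4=-0.25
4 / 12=1 / 3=0.33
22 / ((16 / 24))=33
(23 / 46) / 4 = 1 / 8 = 0.12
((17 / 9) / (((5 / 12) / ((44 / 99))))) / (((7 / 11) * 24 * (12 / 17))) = 3179 / 17010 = 0.19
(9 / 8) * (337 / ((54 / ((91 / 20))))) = 30667 / 960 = 31.94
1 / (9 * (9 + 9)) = 1 / 162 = 0.01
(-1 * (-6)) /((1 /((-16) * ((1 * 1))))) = -96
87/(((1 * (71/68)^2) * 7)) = 402288/35287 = 11.40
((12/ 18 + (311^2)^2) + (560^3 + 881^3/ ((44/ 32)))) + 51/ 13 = 4301958532150/ 429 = 10027875366.32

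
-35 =-35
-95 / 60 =-19 / 12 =-1.58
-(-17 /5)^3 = 4913 /125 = 39.30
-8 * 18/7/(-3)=48/7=6.86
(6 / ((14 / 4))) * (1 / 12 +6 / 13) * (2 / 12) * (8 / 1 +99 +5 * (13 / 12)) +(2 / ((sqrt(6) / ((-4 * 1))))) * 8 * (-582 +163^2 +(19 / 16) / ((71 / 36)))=114665 / 6552 - 59043832 * sqrt(6) / 213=-678983.72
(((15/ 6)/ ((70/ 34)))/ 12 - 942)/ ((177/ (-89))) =14083271/ 29736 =473.61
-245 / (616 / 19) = -665 / 88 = -7.56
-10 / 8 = -5 / 4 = -1.25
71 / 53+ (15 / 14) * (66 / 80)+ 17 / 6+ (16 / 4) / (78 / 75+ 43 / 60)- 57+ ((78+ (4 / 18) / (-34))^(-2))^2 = -9451139419987002783302405 / 190293662422507397594736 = -49.67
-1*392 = -392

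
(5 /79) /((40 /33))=33 /632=0.05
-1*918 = -918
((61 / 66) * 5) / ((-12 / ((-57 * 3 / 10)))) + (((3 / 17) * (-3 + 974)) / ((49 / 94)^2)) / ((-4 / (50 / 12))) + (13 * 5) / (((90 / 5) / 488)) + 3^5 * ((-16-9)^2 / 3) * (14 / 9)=5163403491047 / 64654128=79861.93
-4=-4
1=1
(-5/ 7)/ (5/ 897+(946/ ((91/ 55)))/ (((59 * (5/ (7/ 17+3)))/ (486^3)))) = -346035/ 367727713492229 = -0.00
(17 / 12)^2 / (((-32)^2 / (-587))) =-169643 / 147456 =-1.15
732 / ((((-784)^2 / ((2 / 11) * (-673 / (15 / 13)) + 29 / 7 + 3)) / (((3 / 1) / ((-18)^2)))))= -1742099 / 1597337280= -0.00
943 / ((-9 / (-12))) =3772 / 3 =1257.33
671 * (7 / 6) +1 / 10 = 11744 / 15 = 782.93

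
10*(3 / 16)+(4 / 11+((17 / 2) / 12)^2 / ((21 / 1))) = 301043 / 133056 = 2.26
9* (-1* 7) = -63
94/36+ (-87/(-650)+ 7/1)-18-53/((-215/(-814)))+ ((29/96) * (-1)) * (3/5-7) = -26033183/125775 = -206.98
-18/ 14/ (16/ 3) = -27/ 112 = -0.24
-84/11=-7.64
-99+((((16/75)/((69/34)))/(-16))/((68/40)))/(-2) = -102463/1035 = -99.00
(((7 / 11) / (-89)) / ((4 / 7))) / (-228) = 0.00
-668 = -668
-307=-307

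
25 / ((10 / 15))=75 / 2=37.50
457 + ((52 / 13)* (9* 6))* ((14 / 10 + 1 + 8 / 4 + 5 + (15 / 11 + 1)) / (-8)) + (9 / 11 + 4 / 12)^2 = 766154 / 5445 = 140.71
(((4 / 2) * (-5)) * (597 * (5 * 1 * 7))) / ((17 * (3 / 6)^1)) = -24582.35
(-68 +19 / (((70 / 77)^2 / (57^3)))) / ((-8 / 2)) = -425751907 / 400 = -1064379.77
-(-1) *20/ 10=2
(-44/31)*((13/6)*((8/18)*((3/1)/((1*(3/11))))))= -12584/837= -15.03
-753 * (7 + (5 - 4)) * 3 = -18072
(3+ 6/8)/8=15/32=0.47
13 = 13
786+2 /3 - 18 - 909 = -421 /3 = -140.33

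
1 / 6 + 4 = 4.17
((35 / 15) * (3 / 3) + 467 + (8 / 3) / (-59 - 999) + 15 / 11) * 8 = 3765.56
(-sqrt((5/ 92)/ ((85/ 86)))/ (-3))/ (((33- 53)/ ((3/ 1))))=-sqrt(33626)/ 15640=-0.01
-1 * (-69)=69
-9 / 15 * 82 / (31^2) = -246 / 4805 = -0.05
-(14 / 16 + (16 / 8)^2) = -39 / 8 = -4.88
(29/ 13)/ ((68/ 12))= 87/ 221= 0.39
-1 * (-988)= 988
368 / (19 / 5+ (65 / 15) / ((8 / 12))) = 35.73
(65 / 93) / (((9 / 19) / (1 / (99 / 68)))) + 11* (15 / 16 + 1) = 29599963 / 1325808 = 22.33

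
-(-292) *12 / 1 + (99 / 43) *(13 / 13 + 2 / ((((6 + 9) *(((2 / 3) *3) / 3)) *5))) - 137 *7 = 2738449 / 1075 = 2547.39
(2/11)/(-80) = -1/440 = -0.00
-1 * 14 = -14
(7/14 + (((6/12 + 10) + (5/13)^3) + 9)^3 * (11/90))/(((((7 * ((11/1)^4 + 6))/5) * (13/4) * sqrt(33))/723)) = 1683166605859740767 * sqrt(33)/5597259351071303916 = 1.73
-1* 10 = -10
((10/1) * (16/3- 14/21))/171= 140/513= 0.27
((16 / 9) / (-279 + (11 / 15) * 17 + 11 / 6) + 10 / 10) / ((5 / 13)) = 2.58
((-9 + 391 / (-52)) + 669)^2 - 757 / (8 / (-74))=1170111125 / 2704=432733.40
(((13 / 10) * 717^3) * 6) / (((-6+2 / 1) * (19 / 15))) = -43126412121 / 76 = -567452791.07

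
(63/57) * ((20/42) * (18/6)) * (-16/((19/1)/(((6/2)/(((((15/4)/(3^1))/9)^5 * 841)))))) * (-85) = 296042397696/37950125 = 7800.83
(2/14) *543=543/7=77.57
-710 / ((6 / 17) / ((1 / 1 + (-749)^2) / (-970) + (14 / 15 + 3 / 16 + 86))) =13803101125 / 13968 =988194.52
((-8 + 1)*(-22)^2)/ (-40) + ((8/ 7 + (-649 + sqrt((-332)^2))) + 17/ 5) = -15943/ 70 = -227.76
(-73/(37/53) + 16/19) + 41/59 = -4273398/41477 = -103.03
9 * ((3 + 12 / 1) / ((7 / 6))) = 810 / 7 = 115.71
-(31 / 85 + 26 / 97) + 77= 629648 / 8245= 76.37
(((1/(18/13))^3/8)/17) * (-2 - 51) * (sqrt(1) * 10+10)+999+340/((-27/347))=-668937613/198288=-3373.57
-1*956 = -956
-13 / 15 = -0.87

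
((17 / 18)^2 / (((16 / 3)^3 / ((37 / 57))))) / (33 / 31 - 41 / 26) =-4309279 / 578543616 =-0.01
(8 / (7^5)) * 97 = 776 / 16807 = 0.05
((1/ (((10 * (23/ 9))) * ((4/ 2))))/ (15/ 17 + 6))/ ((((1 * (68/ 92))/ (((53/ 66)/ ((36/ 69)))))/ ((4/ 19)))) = 1219/ 978120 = 0.00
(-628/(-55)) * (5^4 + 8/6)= 1180012/165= 7151.59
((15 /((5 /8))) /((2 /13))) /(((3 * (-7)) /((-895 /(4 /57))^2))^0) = 156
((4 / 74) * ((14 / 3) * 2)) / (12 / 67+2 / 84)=52528 / 21127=2.49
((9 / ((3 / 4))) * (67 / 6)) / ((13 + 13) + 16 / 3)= 201 / 47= 4.28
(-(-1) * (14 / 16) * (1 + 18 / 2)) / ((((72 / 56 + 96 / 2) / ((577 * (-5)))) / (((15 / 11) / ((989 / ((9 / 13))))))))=-6361425 / 13011284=-0.49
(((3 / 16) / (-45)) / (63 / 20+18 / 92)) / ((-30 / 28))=161 / 138510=0.00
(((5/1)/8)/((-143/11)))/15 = -1/312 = -0.00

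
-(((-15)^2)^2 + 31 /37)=-1873156 /37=-50625.84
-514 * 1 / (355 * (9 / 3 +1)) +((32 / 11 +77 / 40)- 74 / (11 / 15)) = -273881 / 2840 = -96.44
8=8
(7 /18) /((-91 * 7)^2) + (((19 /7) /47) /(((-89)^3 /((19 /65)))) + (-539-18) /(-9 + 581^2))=-0.00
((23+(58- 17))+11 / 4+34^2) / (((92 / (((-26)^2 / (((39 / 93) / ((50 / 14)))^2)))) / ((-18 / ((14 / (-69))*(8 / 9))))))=713850620625 / 10976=65037410.77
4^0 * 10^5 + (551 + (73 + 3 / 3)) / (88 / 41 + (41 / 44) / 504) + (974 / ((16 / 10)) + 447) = 791788872687 / 7812676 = 101346.69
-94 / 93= -1.01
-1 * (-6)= 6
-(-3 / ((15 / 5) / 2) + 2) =0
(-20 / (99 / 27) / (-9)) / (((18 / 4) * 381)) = 40 / 113157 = 0.00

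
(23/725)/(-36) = -23/26100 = -0.00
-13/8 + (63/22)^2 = 6365/968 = 6.58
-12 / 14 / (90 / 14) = -2 / 15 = -0.13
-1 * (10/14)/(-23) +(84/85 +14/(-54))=280828/369495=0.76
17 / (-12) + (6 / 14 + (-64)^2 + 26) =346165 / 84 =4121.01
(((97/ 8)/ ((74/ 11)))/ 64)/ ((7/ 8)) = 1067/ 33152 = 0.03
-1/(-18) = 1/18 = 0.06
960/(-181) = -960/181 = -5.30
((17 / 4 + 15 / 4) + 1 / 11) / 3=89 / 33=2.70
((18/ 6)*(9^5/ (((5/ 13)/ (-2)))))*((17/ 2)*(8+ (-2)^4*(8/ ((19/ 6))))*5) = -36017528040/ 19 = -1895659370.53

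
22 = 22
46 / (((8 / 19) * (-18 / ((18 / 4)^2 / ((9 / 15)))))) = -6555 / 32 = -204.84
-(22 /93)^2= -484 /8649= -0.06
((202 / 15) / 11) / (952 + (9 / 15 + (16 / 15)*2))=202 / 157531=0.00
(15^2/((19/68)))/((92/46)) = 7650/19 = 402.63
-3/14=-0.21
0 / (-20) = 0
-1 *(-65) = 65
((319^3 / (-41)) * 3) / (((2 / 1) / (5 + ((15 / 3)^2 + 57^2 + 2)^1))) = -319521093837 / 82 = -3896598705.33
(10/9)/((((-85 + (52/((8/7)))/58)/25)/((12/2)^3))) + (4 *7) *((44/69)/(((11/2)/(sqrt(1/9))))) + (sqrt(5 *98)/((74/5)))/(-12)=-141883744/2022183- 35 *sqrt(10)/888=-70.29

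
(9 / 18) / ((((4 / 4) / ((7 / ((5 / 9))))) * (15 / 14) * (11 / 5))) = 2.67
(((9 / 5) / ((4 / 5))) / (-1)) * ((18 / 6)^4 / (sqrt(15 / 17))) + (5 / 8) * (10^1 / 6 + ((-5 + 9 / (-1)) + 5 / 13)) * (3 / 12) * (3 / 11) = -194.53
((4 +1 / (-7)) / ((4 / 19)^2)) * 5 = 48735 / 112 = 435.13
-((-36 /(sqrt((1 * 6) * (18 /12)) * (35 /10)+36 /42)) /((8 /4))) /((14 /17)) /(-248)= -51 /6572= -0.01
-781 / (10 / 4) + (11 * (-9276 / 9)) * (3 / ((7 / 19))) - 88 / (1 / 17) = -3294434 / 35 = -94126.69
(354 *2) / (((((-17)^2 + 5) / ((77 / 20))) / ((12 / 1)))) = 3894 / 35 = 111.26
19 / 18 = 1.06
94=94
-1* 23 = -23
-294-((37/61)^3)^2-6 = -15458678034709/51520374361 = -300.05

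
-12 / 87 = -4 / 29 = -0.14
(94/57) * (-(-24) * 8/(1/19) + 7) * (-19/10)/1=-34357/3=-11452.33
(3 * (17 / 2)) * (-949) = -48399 / 2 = -24199.50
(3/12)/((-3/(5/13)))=-5/156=-0.03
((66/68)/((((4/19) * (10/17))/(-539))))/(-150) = 112651/4000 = 28.16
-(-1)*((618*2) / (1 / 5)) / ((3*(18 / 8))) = 8240 / 9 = 915.56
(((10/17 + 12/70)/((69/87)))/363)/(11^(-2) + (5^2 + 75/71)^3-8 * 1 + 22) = 4691497388/31478234980572975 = 0.00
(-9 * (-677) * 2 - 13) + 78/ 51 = 206967/ 17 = 12174.53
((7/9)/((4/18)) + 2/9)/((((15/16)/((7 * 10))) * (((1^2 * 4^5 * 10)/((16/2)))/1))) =469/2160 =0.22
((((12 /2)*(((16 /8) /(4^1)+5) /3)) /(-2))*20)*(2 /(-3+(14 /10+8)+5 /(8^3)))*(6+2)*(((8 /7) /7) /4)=-9011200 /804041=-11.21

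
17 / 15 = 1.13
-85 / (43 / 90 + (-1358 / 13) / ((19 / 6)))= 1889550 / 722699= 2.61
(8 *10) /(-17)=-4.71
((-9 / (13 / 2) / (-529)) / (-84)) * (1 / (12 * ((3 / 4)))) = -1 / 288834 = -0.00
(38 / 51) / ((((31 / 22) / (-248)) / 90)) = -200640 / 17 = -11802.35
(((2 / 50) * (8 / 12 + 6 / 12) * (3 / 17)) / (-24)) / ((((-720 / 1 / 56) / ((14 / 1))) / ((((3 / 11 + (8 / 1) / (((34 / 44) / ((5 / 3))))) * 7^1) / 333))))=23609033 / 171494334000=0.00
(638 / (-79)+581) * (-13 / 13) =-572.92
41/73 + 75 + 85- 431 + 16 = -18574/73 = -254.44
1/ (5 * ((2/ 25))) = 2.50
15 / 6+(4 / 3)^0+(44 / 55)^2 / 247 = 43257 / 12350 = 3.50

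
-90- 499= -589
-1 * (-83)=83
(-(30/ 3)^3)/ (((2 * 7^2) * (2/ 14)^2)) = -500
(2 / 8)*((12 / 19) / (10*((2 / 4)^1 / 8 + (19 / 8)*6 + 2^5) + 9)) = 8 / 23921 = 0.00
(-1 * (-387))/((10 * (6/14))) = 903/10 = 90.30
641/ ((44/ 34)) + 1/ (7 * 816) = 31121843/ 62832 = 495.32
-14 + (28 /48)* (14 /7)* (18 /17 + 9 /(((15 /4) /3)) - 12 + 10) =-1708 /255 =-6.70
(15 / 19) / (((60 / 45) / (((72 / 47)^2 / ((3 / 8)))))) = 155520 / 41971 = 3.71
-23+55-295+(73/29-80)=-9874/29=-340.48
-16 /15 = -1.07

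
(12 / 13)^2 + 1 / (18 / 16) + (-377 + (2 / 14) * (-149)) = -4222012 / 10647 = -396.54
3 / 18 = 1 / 6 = 0.17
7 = 7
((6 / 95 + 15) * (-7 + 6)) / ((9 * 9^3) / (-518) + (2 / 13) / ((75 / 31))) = 144545310 / 120932321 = 1.20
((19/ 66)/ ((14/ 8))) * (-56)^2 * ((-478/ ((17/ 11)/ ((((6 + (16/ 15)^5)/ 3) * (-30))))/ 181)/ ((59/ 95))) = 1733146356315136/ 16543105875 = 104765.48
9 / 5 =1.80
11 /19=0.58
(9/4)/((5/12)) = 27/5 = 5.40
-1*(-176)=176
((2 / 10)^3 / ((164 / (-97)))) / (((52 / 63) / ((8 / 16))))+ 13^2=360301889 / 2132000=169.00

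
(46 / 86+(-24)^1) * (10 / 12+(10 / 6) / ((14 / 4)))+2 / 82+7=-1755167 / 74046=-23.70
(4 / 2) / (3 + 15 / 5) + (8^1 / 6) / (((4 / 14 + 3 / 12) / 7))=799 / 45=17.76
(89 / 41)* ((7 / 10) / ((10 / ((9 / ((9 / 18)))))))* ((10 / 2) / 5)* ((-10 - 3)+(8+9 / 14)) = -48861 / 4100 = -11.92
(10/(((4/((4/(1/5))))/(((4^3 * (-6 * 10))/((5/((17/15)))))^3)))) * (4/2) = -329705848832/5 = -65941169766.40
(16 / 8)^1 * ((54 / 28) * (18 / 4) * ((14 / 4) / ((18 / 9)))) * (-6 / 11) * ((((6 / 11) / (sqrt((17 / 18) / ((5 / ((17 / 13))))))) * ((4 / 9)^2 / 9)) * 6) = -432 * sqrt(130) / 2057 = -2.39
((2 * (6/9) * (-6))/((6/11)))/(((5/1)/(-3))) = 44/5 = 8.80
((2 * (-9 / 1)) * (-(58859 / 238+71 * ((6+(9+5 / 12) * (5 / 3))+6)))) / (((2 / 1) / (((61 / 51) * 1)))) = 578470015 / 24276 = 23828.89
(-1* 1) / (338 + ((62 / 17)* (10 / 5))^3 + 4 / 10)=-24565 / 17845916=-0.00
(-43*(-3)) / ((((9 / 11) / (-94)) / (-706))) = 31390172 / 3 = 10463390.67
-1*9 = -9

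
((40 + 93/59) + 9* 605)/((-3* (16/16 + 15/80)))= -5179328/3363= -1540.09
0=0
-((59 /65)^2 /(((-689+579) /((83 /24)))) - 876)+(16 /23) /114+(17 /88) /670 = 23841070383591 /27214830500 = 876.03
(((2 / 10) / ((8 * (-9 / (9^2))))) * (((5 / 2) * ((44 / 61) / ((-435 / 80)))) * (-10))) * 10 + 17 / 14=-154727 / 24766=-6.25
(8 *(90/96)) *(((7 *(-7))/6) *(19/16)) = -4655/64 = -72.73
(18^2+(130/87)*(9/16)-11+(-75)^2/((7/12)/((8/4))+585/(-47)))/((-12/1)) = 473728379/38171424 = 12.41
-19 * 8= -152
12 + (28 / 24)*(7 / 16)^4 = 4735399 / 393216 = 12.04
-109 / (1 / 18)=-1962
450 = 450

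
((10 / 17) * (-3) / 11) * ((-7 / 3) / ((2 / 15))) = 525 / 187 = 2.81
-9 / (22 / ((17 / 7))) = -153 / 154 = -0.99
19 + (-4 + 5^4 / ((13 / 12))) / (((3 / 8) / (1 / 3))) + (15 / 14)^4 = 2380300837 / 4494672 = 529.58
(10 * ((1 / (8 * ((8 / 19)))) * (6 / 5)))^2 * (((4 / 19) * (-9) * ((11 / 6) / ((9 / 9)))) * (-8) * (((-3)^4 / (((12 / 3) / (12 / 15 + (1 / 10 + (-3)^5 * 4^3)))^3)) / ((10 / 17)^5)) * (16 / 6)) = -813582809310827422471474287 / 12800000000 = -63561156977408392.38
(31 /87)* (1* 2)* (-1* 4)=-248 /87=-2.85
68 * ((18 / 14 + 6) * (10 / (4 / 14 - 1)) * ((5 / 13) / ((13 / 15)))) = -520200 / 169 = -3078.11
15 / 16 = 0.94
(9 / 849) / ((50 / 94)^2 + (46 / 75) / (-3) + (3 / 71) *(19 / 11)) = 0.07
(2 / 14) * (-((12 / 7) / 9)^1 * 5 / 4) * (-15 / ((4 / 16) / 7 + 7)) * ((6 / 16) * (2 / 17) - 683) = -1161025 / 23443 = -49.53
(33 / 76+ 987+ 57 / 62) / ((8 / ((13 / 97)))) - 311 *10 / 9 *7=-39528691483 / 16454304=-2402.33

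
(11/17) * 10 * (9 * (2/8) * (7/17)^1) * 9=31185/578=53.95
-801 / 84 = -9.54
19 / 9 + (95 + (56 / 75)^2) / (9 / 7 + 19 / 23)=30192257 / 637500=47.36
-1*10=-10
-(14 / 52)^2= -0.07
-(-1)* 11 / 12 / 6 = 11 / 72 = 0.15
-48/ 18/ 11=-8/ 33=-0.24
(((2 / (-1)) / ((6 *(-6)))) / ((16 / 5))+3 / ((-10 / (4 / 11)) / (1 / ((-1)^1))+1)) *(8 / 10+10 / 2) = 19459 / 27360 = 0.71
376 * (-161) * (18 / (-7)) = 155664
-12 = -12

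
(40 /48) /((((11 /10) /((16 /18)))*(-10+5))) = -40 /297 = -0.13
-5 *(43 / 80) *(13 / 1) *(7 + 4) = -6149 / 16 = -384.31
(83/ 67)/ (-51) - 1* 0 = -0.02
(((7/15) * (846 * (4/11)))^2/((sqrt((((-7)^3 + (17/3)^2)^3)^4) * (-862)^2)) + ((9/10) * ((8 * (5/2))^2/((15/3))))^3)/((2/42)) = 132087883580827184671033811599062909/16851796173414533611639668100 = 7838208.00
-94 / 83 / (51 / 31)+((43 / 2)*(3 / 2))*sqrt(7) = -2914 / 4233+129*sqrt(7) / 4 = 84.64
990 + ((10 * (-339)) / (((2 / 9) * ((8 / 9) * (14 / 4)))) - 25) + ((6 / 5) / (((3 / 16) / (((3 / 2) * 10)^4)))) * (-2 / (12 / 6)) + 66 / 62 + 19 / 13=-3700428321 / 11284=-327935.87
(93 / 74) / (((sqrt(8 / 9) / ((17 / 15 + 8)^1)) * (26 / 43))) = 547863 * sqrt(2) / 38480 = 20.14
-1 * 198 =-198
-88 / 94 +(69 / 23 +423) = 19978 / 47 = 425.06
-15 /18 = -5 /6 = -0.83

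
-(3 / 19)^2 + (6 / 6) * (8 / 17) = 2735 / 6137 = 0.45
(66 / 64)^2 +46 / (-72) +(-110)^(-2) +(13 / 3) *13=56.76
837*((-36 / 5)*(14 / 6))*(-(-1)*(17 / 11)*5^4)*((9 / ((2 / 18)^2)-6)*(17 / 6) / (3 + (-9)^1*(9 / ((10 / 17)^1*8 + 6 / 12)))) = 6019083992250 / 2717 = 2215341918.38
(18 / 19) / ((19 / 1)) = 18 / 361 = 0.05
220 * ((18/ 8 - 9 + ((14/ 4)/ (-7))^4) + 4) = -591.25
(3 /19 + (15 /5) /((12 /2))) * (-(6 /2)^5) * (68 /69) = -68850 /437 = -157.55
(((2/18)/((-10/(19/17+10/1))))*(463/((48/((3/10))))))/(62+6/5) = -9723/1719040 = -0.01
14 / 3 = 4.67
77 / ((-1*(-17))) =77 / 17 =4.53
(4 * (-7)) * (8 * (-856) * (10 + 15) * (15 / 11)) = 71904000 / 11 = 6536727.27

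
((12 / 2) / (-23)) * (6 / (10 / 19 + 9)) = -684 / 4163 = -0.16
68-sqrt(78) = 59.17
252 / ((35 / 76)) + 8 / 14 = 19172 / 35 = 547.77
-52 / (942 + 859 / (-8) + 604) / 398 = -208 / 2290291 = -0.00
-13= -13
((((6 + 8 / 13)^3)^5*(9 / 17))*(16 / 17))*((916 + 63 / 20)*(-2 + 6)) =275585046051644700306564107588861952 / 73963615405361143865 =3725954234947651.35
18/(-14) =-9/7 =-1.29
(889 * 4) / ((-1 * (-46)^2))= -889 / 529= -1.68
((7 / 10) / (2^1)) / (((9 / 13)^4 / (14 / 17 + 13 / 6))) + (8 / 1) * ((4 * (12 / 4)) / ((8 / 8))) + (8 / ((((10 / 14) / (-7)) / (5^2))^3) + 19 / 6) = -117648896.28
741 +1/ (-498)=369017/ 498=741.00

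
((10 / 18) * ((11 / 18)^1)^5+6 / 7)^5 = 14472490874643375512553591652096542859057 / 23906465672813482542494530133708897255424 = 0.61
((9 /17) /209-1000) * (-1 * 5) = 17764955 /3553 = 4999.99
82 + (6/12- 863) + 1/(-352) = -274737/352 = -780.50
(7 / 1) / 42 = 1 / 6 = 0.17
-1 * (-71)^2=-5041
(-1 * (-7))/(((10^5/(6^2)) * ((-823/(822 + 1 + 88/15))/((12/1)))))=-783279/25718750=-0.03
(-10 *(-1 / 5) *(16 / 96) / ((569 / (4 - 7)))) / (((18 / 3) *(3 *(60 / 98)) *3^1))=-49 / 921780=-0.00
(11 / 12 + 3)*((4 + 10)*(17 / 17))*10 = 1645 / 3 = 548.33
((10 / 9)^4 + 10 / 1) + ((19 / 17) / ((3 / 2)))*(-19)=-2.63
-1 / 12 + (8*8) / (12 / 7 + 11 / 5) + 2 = 30031 / 1644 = 18.27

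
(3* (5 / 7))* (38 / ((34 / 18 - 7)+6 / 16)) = -41040 / 2387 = -17.19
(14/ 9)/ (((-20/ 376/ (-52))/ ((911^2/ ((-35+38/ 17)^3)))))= -279024764973136/ 7776391185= -35881.01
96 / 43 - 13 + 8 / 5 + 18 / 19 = -33579 / 4085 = -8.22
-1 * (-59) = 59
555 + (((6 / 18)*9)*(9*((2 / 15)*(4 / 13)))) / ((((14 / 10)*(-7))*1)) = 353463 / 637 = 554.89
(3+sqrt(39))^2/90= sqrt(39)/15+8/15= 0.95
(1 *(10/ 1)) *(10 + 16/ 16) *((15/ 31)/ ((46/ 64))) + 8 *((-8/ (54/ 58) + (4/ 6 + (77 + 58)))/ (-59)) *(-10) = 279814640/ 1135809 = 246.36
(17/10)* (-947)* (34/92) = -273683/460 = -594.96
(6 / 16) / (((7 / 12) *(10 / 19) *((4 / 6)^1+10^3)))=27 / 22120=0.00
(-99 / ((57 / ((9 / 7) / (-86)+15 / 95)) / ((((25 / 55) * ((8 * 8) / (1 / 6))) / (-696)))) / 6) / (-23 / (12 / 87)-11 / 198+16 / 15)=-5886000 / 94008824777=-0.00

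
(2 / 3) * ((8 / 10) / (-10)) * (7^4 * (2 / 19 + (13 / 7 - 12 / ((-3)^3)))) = -3952732 / 12825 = -308.21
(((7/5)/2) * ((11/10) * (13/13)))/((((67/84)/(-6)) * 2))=-4851/1675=-2.90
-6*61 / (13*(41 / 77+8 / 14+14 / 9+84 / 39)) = -5.85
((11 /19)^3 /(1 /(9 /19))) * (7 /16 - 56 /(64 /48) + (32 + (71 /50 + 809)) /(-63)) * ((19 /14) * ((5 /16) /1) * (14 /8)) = -1842560533 /491653120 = -3.75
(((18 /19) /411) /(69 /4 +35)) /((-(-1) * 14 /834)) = 10008 /3808189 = 0.00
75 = 75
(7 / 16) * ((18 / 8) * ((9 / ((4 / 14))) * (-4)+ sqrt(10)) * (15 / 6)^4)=-2480625 / 512+ 39375 * sqrt(10) / 1024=-4723.37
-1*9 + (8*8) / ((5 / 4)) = 211 / 5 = 42.20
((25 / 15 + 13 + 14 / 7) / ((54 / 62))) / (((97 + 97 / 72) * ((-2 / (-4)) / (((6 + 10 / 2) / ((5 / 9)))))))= 54560 / 7081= 7.71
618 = 618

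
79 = 79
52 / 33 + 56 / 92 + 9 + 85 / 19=225806 / 14421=15.66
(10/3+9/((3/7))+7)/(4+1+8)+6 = 328/39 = 8.41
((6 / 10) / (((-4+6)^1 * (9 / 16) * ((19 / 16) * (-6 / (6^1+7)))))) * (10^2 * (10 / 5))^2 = -6656000 / 171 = -38923.98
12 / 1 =12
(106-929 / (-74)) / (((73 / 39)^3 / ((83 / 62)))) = 1393343991 / 57574516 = 24.20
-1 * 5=-5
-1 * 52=-52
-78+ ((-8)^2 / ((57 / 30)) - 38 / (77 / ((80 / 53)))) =-3493962 / 77539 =-45.06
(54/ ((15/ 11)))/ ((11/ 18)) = 64.80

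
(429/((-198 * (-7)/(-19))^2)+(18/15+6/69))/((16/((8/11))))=0.06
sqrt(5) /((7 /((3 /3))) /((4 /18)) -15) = 2 * sqrt(5) /33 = 0.14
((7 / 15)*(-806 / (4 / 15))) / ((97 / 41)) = -115661 / 194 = -596.19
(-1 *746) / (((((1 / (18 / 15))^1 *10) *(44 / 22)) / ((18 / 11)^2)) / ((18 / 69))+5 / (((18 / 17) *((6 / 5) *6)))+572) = -4350672 / 3478879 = -1.25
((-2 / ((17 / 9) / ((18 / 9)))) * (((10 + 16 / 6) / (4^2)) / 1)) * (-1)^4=-1.68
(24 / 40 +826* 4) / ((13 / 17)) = 21607 / 5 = 4321.40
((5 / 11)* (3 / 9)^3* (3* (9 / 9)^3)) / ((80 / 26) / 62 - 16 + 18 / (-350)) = -352625 / 111724173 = -0.00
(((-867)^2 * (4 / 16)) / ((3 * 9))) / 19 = 83521 / 228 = 366.32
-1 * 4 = -4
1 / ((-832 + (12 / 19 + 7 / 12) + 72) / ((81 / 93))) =-6156 / 5363093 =-0.00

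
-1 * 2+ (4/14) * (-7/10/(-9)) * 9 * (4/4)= -9/5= -1.80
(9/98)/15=3/490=0.01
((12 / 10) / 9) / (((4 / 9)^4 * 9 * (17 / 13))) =3159 / 10880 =0.29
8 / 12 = 2 / 3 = 0.67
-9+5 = -4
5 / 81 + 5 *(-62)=-25105 / 81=-309.94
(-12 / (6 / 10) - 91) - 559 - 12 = -682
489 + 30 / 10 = 492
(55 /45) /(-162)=-0.01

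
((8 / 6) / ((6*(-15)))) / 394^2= -1 / 10478430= -0.00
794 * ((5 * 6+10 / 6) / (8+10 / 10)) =2793.70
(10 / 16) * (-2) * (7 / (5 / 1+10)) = -7 / 12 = -0.58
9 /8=1.12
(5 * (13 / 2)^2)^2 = 714025 / 16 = 44626.56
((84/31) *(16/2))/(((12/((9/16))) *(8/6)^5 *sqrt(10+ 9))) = 15309 *sqrt(19)/1206272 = 0.06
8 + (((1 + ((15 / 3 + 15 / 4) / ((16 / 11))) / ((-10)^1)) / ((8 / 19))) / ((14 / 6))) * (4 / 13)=189275 / 23296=8.12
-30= -30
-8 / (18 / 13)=-52 / 9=-5.78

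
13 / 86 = 0.15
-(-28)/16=7/4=1.75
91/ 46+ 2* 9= 19.98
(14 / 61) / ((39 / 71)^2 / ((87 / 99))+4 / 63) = 128938698 / 228561815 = 0.56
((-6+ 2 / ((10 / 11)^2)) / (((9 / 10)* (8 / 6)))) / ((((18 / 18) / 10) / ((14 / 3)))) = -1253 / 9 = -139.22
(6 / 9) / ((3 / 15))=3.33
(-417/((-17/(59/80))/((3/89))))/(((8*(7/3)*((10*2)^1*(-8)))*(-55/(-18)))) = -1992843/29824256000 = -0.00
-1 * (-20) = 20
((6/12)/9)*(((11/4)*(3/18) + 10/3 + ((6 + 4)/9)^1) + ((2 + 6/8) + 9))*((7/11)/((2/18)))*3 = 763/48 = 15.90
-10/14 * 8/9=-40/63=-0.63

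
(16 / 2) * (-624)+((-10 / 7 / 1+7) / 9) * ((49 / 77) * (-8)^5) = -590720 / 33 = -17900.61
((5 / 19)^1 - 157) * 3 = -8934 / 19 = -470.21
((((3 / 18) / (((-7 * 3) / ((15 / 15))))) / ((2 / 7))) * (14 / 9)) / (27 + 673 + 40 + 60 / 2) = -1 / 17820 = -0.00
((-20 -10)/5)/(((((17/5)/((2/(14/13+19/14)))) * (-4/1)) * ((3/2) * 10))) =182/7531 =0.02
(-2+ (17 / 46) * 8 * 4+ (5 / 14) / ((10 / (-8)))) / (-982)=-768 / 79051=-0.01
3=3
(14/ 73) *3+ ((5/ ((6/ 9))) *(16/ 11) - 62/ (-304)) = 1426637/ 122056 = 11.69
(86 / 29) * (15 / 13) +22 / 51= 3.85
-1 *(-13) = 13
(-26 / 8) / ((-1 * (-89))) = -13 / 356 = -0.04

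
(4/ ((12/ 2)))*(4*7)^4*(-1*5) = -6146560/ 3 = -2048853.33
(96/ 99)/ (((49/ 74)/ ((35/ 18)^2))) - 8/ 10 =63308/ 13365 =4.74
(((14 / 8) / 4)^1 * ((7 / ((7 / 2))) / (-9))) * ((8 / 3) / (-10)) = 7 / 270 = 0.03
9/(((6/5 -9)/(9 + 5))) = -210/13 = -16.15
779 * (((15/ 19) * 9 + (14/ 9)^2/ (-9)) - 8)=-660797/ 729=-906.44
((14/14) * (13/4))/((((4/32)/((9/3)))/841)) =65598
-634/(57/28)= -17752/57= -311.44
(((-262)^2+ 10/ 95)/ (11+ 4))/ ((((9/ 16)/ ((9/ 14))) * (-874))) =-75608/ 12635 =-5.98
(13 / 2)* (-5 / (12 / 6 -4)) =65 / 4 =16.25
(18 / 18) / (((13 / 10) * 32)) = 5 / 208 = 0.02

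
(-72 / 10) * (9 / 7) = -324 / 35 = -9.26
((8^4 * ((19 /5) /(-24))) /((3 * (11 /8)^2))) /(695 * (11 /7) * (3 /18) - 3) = -8716288 /13646985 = -0.64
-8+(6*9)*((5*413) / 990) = 104.64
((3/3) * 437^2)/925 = 190969/925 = 206.45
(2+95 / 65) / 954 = 5 / 1378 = 0.00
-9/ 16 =-0.56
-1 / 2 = -0.50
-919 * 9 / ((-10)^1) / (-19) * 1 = -8271 / 190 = -43.53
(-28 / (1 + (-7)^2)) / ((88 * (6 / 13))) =-91 / 6600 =-0.01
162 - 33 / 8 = 1263 / 8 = 157.88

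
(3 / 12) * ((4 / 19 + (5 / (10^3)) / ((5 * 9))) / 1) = 36019 / 684000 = 0.05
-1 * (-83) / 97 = 83 / 97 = 0.86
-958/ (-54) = 479/ 27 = 17.74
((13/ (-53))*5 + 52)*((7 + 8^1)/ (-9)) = -4485/ 53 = -84.62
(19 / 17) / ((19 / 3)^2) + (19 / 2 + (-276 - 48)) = -203149 / 646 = -314.47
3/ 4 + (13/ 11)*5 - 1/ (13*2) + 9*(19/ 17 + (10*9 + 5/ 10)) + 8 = 8160181/ 9724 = 839.18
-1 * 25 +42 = 17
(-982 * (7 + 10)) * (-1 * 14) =233716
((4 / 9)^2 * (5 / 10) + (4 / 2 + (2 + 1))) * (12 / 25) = 1652 / 675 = 2.45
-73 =-73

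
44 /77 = 4 /7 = 0.57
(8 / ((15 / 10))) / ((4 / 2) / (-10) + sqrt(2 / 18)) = 40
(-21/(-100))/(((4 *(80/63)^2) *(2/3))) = 250047/5120000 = 0.05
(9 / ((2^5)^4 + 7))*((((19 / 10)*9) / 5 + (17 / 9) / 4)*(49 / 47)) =171647 / 4928340100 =0.00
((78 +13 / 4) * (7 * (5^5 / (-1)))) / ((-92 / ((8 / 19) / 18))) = 7109375 / 15732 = 451.91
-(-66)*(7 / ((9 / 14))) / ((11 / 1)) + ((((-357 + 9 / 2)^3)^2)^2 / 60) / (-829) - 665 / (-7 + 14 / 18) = -73995221575368133002722290.00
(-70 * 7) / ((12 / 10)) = -1225 / 3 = -408.33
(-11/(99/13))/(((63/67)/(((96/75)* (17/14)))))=-236912/99225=-2.39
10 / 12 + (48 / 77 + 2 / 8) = 1577 / 924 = 1.71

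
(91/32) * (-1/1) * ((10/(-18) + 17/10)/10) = -9373/28800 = -0.33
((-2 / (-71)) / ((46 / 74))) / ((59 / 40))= 2960 / 96347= 0.03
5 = 5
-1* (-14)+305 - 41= 278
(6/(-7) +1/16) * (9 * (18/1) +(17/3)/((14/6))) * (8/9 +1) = -1741463/7056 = -246.81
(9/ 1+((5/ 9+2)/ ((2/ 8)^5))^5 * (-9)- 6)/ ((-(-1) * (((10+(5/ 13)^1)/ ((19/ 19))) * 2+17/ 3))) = -94206813793393275836537/ 2254797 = -41780618740131939.08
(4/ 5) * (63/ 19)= 252/ 95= 2.65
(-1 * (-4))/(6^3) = 1/54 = 0.02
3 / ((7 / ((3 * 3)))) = 27 / 7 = 3.86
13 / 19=0.68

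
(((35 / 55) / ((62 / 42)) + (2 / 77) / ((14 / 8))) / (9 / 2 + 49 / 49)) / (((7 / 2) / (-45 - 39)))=-357648 / 183799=-1.95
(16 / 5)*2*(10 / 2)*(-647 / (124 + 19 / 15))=-310560 / 1879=-165.28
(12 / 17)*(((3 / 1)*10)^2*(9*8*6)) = 4665600 / 17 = 274447.06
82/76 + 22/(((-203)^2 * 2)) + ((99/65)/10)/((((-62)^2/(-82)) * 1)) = 1052472300261/978165670300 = 1.08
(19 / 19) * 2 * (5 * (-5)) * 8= -400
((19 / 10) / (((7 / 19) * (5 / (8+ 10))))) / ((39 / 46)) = 49818 / 2275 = 21.90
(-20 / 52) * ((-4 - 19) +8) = 75 / 13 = 5.77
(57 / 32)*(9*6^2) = 4617 / 8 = 577.12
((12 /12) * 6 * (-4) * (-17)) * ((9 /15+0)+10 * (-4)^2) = 327624 /5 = 65524.80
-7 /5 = -1.40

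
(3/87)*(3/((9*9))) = 1/783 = 0.00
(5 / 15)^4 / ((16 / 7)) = 7 / 1296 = 0.01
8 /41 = 0.20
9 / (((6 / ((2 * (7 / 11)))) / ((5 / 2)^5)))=65625 / 352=186.43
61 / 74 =0.82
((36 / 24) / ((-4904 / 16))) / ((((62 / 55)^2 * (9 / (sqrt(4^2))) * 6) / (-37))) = 111925 / 10603674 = 0.01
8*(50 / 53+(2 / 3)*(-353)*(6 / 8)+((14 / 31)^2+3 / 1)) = -70227500 / 50933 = -1378.82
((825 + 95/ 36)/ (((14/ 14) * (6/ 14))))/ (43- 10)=208565/ 3564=58.52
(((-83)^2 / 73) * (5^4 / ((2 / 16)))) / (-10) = -3444500 / 73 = -47184.93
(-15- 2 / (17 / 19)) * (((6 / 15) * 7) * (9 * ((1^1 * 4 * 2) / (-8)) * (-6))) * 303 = -67116924 / 85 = -789610.87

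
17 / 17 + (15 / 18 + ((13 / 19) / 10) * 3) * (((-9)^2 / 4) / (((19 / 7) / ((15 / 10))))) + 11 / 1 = 42639 / 1805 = 23.62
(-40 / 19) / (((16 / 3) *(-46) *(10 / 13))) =39 / 3496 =0.01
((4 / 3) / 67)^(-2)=40401 / 16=2525.06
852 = 852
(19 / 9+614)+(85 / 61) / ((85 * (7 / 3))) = 2367742 / 3843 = 616.12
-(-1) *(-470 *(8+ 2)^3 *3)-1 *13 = -1410013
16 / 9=1.78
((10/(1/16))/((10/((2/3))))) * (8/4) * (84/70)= 128/5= 25.60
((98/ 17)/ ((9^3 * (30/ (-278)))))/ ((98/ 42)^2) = -278/ 20655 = -0.01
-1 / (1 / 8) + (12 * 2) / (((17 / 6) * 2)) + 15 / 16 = -769 / 272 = -2.83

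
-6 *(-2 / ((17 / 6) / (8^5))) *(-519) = -1224474624 / 17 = -72027919.06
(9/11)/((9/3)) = 3/11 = 0.27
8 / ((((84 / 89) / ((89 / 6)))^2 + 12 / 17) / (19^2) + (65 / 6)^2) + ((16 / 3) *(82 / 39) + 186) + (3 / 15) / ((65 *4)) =197.28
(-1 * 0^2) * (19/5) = 0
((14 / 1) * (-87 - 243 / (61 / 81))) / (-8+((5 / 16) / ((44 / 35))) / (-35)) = 82100480 / 114619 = 716.29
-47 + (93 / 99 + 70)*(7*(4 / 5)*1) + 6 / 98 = 2832352 / 8085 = 350.32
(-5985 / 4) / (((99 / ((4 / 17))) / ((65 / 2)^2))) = -2809625 / 748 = -3756.18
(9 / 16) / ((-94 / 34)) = -0.20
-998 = -998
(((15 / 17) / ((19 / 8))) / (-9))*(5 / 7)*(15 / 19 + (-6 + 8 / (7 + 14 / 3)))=2360 / 17689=0.13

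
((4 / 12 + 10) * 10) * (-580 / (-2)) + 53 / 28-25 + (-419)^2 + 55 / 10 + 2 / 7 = 17262869 / 84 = 205510.35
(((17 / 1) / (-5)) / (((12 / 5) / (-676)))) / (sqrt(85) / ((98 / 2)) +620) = 855361052 / 553766589 - 140777*sqrt(85) / 2768832945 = 1.54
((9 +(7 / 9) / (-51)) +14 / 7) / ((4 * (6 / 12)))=2521 / 459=5.49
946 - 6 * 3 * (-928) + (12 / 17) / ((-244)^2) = 4465944203 / 253028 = 17650.00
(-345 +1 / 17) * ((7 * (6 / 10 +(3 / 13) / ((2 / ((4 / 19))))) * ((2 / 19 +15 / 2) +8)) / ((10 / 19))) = -4691817186 / 104975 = -44694.61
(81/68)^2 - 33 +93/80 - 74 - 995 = -12709279/11560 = -1099.42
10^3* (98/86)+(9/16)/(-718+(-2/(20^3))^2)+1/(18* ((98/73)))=47286292670360041/41494655996388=1139.58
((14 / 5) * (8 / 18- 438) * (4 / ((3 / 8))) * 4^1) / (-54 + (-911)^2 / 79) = -557494784 / 111463425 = -5.00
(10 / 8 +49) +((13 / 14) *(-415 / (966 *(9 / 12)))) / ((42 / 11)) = 42694913 / 852012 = 50.11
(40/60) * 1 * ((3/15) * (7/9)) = 14/135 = 0.10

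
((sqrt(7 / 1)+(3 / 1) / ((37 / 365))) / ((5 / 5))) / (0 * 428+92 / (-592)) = -4380 / 23 -148 * sqrt(7) / 23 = -207.46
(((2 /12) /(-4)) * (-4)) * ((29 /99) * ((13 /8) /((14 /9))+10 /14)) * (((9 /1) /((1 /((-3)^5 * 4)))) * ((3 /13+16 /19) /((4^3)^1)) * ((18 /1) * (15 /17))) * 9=-148994897175 /82770688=-1800.09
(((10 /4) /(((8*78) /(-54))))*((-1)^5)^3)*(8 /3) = 15 /26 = 0.58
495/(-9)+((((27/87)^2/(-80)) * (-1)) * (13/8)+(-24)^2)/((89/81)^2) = 1799602122173/4263399040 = 422.11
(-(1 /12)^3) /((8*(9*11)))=-1 /1368576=-0.00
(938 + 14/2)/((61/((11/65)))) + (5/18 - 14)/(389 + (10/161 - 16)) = 2216142355/857339262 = 2.58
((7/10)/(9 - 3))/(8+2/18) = 21/1460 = 0.01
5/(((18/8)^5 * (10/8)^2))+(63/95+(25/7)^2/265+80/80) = 25738982561/14568274035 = 1.77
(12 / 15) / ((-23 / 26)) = -104 / 115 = -0.90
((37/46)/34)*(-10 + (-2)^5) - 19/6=-4880/1173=-4.16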